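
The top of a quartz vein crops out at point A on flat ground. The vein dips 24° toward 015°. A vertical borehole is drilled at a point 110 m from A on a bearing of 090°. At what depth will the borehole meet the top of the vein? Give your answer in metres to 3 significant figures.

12.7 m

The hole lies 75° from the dip direction, so the down-dip offset is 110 × cos 75° = 28.47 m.
Depth = down-dip offset × tan(dip) = 28.47 × tan 24° = 28.47 × 0.4452
Depth = 12.68 m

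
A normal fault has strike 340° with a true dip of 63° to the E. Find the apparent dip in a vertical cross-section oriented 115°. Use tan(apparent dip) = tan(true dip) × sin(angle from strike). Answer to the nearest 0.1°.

Angle between strike (340°) and section (115°): β = 45°.
tan(apparent dip) = tan 63° · sin 45° = 1.3878
apparent dip = arctan 1.3878 = 54.22°

54.2°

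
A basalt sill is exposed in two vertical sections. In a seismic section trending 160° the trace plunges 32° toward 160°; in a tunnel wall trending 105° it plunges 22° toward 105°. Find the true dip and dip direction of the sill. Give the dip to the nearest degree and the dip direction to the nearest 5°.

true dip 32°, dip direction 155°

Represent each trace as a vector plunging at its apparent dip toward its trend (east-north-up frame): v₁ = (0.290, -0.797, -0.530), v₂ = (0.896, -0.240, -0.375).
The plane normal is n = v₁ × v₂ ∝ (0.171, -0.366, 0.644).
Dip δ = arctan(|n_h|/n_z) = arctan(0.404/0.644) = 32.1°.
Dip direction = azimuth of (n_x, n_y) = atan2(0.171, -0.366) = 155°.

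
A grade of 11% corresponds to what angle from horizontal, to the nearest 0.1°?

6.3°

tan θ = 11/100 = 0.1100
θ = arctan(0.1100) = 6.28°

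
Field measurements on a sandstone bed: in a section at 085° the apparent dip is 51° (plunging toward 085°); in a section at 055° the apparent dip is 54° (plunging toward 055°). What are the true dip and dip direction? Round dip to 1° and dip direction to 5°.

true dip 54°, dip direction 060°

The two traces are lines in the plane: v₁ = (sin 85°·cos 51°, cos 85°·cos 51°, −sin 51°), v₂ = (sin 55°·cos 54°, cos 55°·cos 54°, −sin 54°).
The plane normal is n = v₁ × v₂ ∝ (0.218, 0.133, 0.185).
Dip δ = arctan(|n_h|/n_z) = arctan(0.255/0.185) = 54.1°.
The horizontal component of n points toward azimuth atan2(n_x, n_y) = 59°, the dip direction.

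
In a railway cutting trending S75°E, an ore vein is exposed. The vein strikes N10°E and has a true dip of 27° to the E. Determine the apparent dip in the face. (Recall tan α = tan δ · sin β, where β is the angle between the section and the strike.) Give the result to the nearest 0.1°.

Angle between strike (N10°E) and section (S75°E): β = 85°.
tan α = tan 27° × sin 85° = 0.5095 × 0.9962 = 0.5076
α = arctan(0.5076) = 26.91°

26.9°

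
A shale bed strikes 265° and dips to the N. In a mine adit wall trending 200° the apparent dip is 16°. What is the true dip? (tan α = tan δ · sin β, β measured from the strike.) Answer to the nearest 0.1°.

17.6°

β = acute angle between strike 265° and section 200° = 65°.
tan(true dip) = tan 16° / sin 65° = 0.3164
δ = arctan(0.3164) = 17.56°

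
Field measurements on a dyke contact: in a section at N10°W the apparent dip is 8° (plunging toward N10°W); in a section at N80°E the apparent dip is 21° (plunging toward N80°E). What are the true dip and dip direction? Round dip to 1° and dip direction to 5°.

Each apparent-dip line lies in the plane. As unit vectors (x east, y north, z up), v₁ plunges 8°→N10°W and v₂ plunges 21°→N80°E.
Cross product v₁ × v₂ gives the pole to the plane: n ∝ (0.327, 0.190, 0.924).
Dip δ = arctan(|n_h|/n_z) = arctan(0.378/0.924) = 22.2°.
The horizontal component of n points toward azimuth atan2(n_x, n_y) = 60°, the dip direction.

true dip 22°, dip direction 060°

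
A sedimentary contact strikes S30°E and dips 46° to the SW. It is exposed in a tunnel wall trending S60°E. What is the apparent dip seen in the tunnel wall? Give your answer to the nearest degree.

27°

The section lies 30° from the strike.
tan α = tan 46° × sin 30° = 1.0355 × 0.5000 = 0.5178
α = arctan(0.5178) = 27.37°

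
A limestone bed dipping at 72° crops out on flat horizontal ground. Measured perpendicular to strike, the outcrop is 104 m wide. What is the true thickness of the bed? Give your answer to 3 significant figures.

98.9 m

True thickness t = w · sin(dip) = 104 × sin 72°
t = 104 × 0.9511 = 98.910 m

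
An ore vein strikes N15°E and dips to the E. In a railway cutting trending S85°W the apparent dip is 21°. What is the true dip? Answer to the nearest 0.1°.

β = acute angle between strike N15°E and section S85°W = 70°.
tan(true dip) = tan 21° / sin 70° = 0.4085
true dip = arctan 0.4085 = 22.22°

22.2°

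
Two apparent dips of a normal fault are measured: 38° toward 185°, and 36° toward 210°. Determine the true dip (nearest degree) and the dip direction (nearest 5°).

true dip 38°, dip direction 190°

The two traces are lines in the plane: v₁ = (sin 185°·cos 38°, cos 185°·cos 38°, −sin 38°), v₂ = (sin 210°·cos 36°, cos 210°·cos 36°, −sin 36°).
The plane normal is n = v₁ × v₂ ∝ (-0.030, -0.209, 0.269).
Dip δ = arctan(|n_h|/n_z) = arctan(0.211/0.269) = 38.0°.
Dip direction = atan2(-0.030, -0.209) = 188° (azimuth of n's horizontal projection).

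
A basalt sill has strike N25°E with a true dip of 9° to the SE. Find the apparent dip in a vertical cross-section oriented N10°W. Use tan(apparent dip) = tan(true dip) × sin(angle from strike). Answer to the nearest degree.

Angle between strike (N25°E) and section (N10°W): β = 35°.
tan(apparent dip) = tan 9° · sin 35° = 0.0908
α = arctan(0.0908) = 5.19°

5°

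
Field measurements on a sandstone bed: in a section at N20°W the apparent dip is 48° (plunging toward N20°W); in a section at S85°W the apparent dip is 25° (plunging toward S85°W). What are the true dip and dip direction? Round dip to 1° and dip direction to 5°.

Represent each trace as a vector plunging at its apparent dip toward its trend (east-north-up frame): v₁ = (-0.229, 0.629, -0.743), v₂ = (-0.903, -0.079, -0.423).
Cross product v₁ × v₂ gives the pole to the plane: n ∝ (-0.324, 0.574, 0.586).
Dip δ = arctan(|n_h|/n_z) = arctan(0.660/0.586) = 48.4°.
Dip direction = atan2(-0.324, 0.574) = 331° (azimuth of n's horizontal projection).

true dip 48°, dip direction 330°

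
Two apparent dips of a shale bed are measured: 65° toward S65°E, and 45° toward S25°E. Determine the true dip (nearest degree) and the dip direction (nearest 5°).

true dip 67°, dip direction 090°

Each apparent-dip line lies in the plane. As unit vectors (x east, y north, z up), v₁ plunges 65°→S65°E and v₂ plunges 45°→S25°E.
The plane normal is n = v₁ × v₂ ∝ (0.455, 0.000, 0.192).
tan δ = √(n_x²+n_y²)/n_z = 0.455/0.192, so δ = 67.1°.
The horizontal component of n points toward azimuth atan2(n_x, n_y) = 90°, the dip direction.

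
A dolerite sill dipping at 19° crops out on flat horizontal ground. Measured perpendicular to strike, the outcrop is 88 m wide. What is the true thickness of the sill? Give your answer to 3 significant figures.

28.6 m

True thickness t = w · sin(dip) = 88 × sin 19°
t = 88 × 0.3256 = 28.650 m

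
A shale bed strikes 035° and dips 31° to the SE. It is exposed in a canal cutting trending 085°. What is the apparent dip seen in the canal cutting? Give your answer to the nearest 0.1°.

The section lies 50° from the strike.
tan α = tan 31° × sin 50° = 0.6009 × 0.7660 = 0.4603
α = arctan(0.4603) = 24.72°

24.7°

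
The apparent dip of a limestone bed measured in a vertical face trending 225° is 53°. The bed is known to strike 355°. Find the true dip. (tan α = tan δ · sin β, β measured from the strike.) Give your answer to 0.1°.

60.0°

β = acute angle between strike 355° and section 225° = 50°.
tan(true dip) = tan 53° / sin 50° = 1.7323
δ = arctan(1.7323) = 60.00°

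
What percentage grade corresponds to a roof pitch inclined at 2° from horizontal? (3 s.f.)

3.49%

grade % = 100 × tan 2° = 100 × 0.0349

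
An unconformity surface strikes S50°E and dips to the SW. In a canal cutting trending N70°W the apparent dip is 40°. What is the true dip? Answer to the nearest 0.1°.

67.8°

β = acute angle between strike S50°E and section N70°W = 20°.
tan(true dip) = tan 40° / sin 20° = 2.4534
true dip = arctan 2.4534 = 67.82°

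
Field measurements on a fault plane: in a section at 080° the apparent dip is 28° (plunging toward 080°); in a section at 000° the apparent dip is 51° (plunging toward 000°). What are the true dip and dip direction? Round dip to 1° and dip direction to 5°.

true dip 52°, dip direction 015°

Each apparent-dip line lies in the plane. As unit vectors (x east, y north, z up), v₁ plunges 28°→080° and v₂ plunges 51°→000°.
n = v₁ × v₂ = (0.176, 0.676, 0.547) (taken with n_z > 0).
Dip δ = arctan(|n_h|/n_z) = arctan(0.698/0.547) = 51.9°.
Dip direction = azimuth of (n_x, n_y) = atan2(0.176, 0.676) = 15°.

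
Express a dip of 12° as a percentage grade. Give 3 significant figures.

21.3%

grade % = 100 × tan 12° = 100 × 0.2126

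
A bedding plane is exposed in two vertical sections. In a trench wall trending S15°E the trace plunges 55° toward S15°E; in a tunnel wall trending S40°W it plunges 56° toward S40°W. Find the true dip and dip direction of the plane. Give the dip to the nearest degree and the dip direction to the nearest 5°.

true dip 59°, dip direction 195°

The two traces are lines in the plane: v₁ = (sin 165°·cos 55°, cos 165°·cos 55°, −sin 55°), v₂ = (sin 220°·cos 56°, cos 220°·cos 56°, −sin 56°).
Cross product v₁ × v₂ gives the pole to the plane: n ∝ (-0.108, -0.418, 0.263).
Dip δ = arctan(|n_h|/n_z) = arctan(0.431/0.263) = 58.7°.
The horizontal component of n points toward azimuth atan2(n_x, n_y) = 195°, the dip direction.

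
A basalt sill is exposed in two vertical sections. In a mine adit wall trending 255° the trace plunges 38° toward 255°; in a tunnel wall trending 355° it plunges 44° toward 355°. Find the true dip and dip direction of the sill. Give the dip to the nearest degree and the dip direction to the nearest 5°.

Represent each trace as a vector plunging at its apparent dip toward its trend (east-north-up frame): v₁ = (-0.761, -0.204, -0.616), v₂ = (-0.063, 0.717, -0.695).
The plane normal is n = v₁ × v₂ ∝ (-0.583, 0.490, 0.558).
True dip = arccos(n_z / |n|) = arccos(0.5912) = 53.8°.
Dip direction = atan2(-0.583, 0.490) = 310° (azimuth of n's horizontal projection).

true dip 54°, dip direction 310°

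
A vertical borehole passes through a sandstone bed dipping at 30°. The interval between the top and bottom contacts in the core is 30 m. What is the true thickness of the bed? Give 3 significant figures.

26.0 m

True thickness t = h · cos(dip) = 30 × cos 30°
t = 30 × 0.8660 = 25.981 m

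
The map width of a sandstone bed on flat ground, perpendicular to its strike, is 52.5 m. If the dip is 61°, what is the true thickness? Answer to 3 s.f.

45.9 m

True thickness t = w · sin(dip) = 52.5 × sin 61°
t = 52.5 × 0.8746 = 45.918 m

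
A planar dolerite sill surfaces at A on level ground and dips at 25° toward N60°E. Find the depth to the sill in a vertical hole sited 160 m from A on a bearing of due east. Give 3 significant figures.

64.6 m

The hole lies 30° from the dip direction, so the down-dip offset is 160 × cos 30° = 138.56 m.
Depth = down-dip offset × tan(dip) = 138.56 × tan 25° = 138.56 × 0.4663
Depth = 64.61 m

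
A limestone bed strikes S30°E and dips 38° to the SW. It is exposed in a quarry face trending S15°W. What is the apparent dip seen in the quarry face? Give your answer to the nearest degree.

The strike is S30°E and the section trends S15°W; the acute angle between them is β = 45°.
tan(apparent dip) = tan 38° · sin 45° = 0.5525
α = arctan(0.5525) = 28.92°

29°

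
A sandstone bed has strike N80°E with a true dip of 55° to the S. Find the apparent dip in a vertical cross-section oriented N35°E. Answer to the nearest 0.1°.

45.3°

Angle between strike (N80°E) and section (N35°E): β = 45°.
tan α = tan 55° × sin 45° = 1.4281 × 0.7071 = 1.0099
apparent dip = arctan 1.0099 = 45.28°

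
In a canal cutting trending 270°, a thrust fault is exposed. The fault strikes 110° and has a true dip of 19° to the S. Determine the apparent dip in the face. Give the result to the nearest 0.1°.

The section lies 20° from the strike.
tan(apparent dip) = tan 19° · sin 20° = 0.1178
α = arctan(0.1178) = 6.72°

6.7°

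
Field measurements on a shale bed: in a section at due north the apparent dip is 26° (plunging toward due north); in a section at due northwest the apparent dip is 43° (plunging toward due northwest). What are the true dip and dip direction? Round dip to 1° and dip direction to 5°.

The two traces are lines in the plane: v₁ = (sin 0°·cos 26°, cos 0°·cos 26°, −sin 26°), v₂ = (sin 315°·cos 43°, cos 315°·cos 43°, −sin 43°).
Cross product v₁ × v₂ gives the pole to the plane: n ∝ (-0.386, 0.227, 0.465).
Dip δ = arctan(|n_h|/n_z) = arctan(0.448/0.465) = 43.9°.
Dip direction = atan2(-0.386, 0.227) = 300° (azimuth of n's horizontal projection).

true dip 44°, dip direction 300°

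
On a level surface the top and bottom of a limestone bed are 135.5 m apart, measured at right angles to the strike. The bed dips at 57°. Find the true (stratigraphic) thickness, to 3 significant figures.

114 m

True thickness t = w · sin(dip) = 135.5 × sin 57°
t = 135.5 × 0.8387 = 113.640 m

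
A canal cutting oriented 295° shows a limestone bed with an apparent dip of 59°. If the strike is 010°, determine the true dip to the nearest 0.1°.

59.9°

β = acute angle between strike 010° and section 295° = 75°.
tan δ = tan α / sin β = tan 59° / sin 75° = 1.6643 / 0.9659 = 1.7230
δ = arctan(1.7230) = 59.87°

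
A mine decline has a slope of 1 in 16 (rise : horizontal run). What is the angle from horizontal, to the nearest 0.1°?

tan θ = 1/16 = 0.0625
θ = arctan(0.0625) = 3.58°

3.6°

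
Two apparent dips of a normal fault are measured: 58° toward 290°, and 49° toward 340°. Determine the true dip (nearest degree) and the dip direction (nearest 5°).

Each apparent-dip line lies in the plane. As unit vectors (x east, y north, z up), v₁ plunges 58°→290° and v₂ plunges 49°→340°.
Cross product v₁ × v₂ gives the pole to the plane: n ∝ (-0.386, 0.186, 0.266).
tan δ = √(n_x²+n_y²)/n_z = 0.428/0.266, so δ = 58.1°.
Dip direction = atan2(-0.386, 0.186) = 296° (azimuth of n's horizontal projection).

true dip 58°, dip direction 295°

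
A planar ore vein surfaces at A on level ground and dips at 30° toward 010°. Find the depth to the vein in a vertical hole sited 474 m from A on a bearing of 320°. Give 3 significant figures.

The hole lies 50° from the dip direction, so the down-dip offset is 474 × cos 50° = 304.68 m.
Depth = down-dip offset × tan(dip) = 304.68 × tan 30° = 304.68 × 0.5774
Depth = 175.91 m

176 m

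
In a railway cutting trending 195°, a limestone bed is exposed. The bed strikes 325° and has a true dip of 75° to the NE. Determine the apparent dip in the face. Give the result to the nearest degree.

71°

Angle between strike (325°) and section (195°): β = 50°.
tan(apparent dip) = tan 75° · sin 50° = 2.8589
α = arctan(2.8589) = 70.72°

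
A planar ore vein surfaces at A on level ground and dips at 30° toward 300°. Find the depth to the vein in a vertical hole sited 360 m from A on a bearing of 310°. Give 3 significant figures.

205 m

The hole lies 10° from the dip direction, so the down-dip offset is 360 × cos 10° = 354.53 m.
Depth = down-dip offset × tan(dip) = 354.53 × tan 30° = 354.53 × 0.5774
Depth = 204.69 m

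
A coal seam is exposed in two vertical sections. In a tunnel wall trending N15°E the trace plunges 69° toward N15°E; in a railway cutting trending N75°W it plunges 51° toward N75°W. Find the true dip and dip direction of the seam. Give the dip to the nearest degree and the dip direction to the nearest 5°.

The two traces are lines in the plane: v₁ = (sin 15°·cos 69°, cos 15°·cos 69°, −sin 69°), v₂ = (sin 285°·cos 51°, cos 285°·cos 51°, −sin 51°).
Cross product v₁ × v₂ gives the pole to the plane: n ∝ (-0.117, 0.640, 0.226).
True dip = arccos(n_z / |n|) = arccos(0.3277) = 70.9°.
Dip direction = azimuth of (n_x, n_y) = atan2(-0.117, 0.640) = 350°.

true dip 71°, dip direction 350°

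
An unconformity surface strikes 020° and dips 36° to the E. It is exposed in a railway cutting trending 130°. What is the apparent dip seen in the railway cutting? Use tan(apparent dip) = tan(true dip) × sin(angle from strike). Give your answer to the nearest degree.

The section lies 70° from the strike.
tan(apparent dip) = tan 36° · sin 70° = 0.6827
apparent dip = arctan 0.6827 = 34.32°

34°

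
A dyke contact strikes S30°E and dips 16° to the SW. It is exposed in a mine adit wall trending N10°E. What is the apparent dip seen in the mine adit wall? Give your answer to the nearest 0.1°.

The strike is S30°E and the section trends N10°E; the acute angle between them is β = 40°.
tan(apparent dip) = tan 16° · sin 40° = 0.1843
apparent dip = arctan 0.1843 = 10.44°

10.4°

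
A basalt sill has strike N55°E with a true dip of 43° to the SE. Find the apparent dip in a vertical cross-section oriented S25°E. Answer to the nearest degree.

The strike is N55°E and the section trends S25°E; the acute angle between them is β = 80°.
tan α = tan 43° × sin 80° = 0.9325 × 0.9848 = 0.9183
α = arctan(0.9183) = 42.56°

43°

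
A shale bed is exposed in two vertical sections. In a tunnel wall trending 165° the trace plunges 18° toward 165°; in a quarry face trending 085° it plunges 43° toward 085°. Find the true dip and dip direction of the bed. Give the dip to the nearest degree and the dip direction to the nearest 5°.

true dip 43°, dip direction 095°

The two traces are lines in the plane: v₁ = (sin 165°·cos 18°, cos 165°·cos 18°, −sin 18°), v₂ = (sin 85°·cos 43°, cos 85°·cos 43°, −sin 43°).
The plane normal is n = v₁ × v₂ ∝ (0.646, -0.057, 0.685).
tan δ = √(n_x²+n_y²)/n_z = 0.649/0.685, so δ = 43.4°.
Dip direction = atan2(0.646, -0.057) = 95° (azimuth of n's horizontal projection).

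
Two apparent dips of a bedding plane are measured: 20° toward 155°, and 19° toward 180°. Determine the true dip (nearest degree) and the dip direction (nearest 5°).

The two traces are lines in the plane: v₁ = (sin 155°·cos 20°, cos 155°·cos 20°, −sin 20°), v₂ = (sin 180°·cos 19°, cos 180°·cos 19°, −sin 19°).
The plane normal is n = v₁ × v₂ ∝ (0.046, -0.129, 0.375).
tan δ = √(n_x²+n_y²)/n_z = 0.137/0.375, so δ = 20.1°.
The horizontal component of n points toward azimuth atan2(n_x, n_y) = 160°, the dip direction.

true dip 20°, dip direction 160°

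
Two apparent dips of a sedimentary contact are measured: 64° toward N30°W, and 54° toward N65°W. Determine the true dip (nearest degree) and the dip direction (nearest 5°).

true dip 65°, dip direction 345°

Each apparent-dip line lies in the plane. As unit vectors (x east, y north, z up), v₁ plunges 64°→N30°W and v₂ plunges 54°→N65°W.
Cross product v₁ × v₂ gives the pole to the plane: n ∝ (-0.084, 0.301, 0.148).
tan δ = √(n_x²+n_y²)/n_z = 0.313/0.148, so δ = 64.7°.
Dip direction = azimuth of (n_x, n_y) = atan2(-0.084, 0.301) = 344°.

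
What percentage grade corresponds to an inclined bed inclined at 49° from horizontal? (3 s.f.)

grade % = 100 × tan 49° = 100 × 1.1504

115%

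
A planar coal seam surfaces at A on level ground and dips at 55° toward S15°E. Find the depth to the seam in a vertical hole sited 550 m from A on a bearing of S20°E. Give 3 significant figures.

The hole lies 5° from the dip direction, so the down-dip offset is 550 × cos 5° = 547.91 m.
Depth = down-dip offset × tan(dip) = 547.91 × tan 55° = 547.91 × 1.4281
Depth = 782.49 m

782 m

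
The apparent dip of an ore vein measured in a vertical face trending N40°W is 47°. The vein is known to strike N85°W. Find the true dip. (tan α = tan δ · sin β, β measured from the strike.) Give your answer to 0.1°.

β = acute angle between strike N85°W and section N40°W = 45°.
tan δ = tan α / sin β = tan 47° / sin 45° = 1.0724 / 0.7071 = 1.5166
δ = arctan(1.5166) = 56.60°

56.6°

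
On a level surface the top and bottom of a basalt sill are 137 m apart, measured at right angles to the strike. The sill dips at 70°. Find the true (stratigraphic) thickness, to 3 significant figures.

129 m

True thickness t = w · sin(dip) = 137 × sin 70°
t = 137 × 0.9397 = 128.738 m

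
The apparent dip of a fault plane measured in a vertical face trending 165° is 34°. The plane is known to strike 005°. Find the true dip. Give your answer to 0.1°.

The section is 20° from the strike.
tan δ = tan α / sin β = tan 34° / sin 20° = 0.6745 / 0.3420 = 1.9721
true dip = arctan 1.9721 = 63.11°

63.1°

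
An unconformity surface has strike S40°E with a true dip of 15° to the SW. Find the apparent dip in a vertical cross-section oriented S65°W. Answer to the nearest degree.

15°

The section lies 75° from the strike.
tan(apparent dip) = tan 15° · sin 75° = 0.2588
α = arctan(0.2588) = 14.51°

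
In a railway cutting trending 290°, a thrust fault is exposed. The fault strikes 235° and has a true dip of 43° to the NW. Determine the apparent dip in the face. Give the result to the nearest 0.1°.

Angle between strike (235°) and section (290°): β = 55°.
tan α = tan 43° × sin 55° = 0.9325 × 0.8192 = 0.7639
α = arctan(0.7639) = 37.38°

37.4°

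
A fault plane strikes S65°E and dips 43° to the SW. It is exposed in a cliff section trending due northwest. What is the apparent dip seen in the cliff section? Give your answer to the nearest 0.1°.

The section lies 20° from the strike.
tan(apparent dip) = tan 43° · sin 20° = 0.3189
apparent dip = arctan 0.3189 = 17.69°

17.7°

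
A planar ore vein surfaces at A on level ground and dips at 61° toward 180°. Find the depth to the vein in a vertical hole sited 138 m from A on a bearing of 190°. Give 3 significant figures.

245 m

The hole lies 10° from the dip direction, so the down-dip offset is 138 × cos 10° = 135.90 m.
Depth = down-dip offset × tan(dip) = 135.90 × tan 61° = 135.90 × 1.8040
Depth = 245.18 m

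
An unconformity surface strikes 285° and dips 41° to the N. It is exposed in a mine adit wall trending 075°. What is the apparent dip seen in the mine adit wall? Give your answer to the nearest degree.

Angle between strike (285°) and section (075°): β = 30°.
tan α = tan 41° × sin 30° = 0.8693 × 0.5000 = 0.4346
apparent dip = arctan 0.4346 = 23.49°

23°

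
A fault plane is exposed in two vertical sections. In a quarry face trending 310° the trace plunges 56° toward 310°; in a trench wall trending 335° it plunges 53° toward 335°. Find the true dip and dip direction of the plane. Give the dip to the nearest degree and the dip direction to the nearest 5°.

Each apparent-dip line lies in the plane. As unit vectors (x east, y north, z up), v₁ plunges 56°→310° and v₂ plunges 53°→335°.
n = v₁ × v₂ = (-0.165, 0.131, 0.142) (taken with n_z > 0).
tan δ = √(n_x²+n_y²)/n_z = 0.211/0.142, so δ = 56.0°.
Dip direction = atan2(-0.165, 0.131) = 308° (azimuth of n's horizontal projection).

true dip 56°, dip direction 310°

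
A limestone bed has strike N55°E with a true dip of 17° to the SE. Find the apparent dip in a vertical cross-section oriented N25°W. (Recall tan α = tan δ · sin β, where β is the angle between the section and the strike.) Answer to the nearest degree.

The strike is N55°E and the section trends N25°W; the acute angle between them is β = 80°.
tan(apparent dip) = tan 17° · sin 80° = 0.3011
apparent dip = arctan 0.3011 = 16.76°

17°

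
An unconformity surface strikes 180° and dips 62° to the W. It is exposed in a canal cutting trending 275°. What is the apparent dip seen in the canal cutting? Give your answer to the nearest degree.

62°

The strike is 180° and the section trends 275°; the acute angle between them is β = 85°.
tan(apparent dip) = tan 62° · sin 85° = 1.8736
α = arctan(1.8736) = 61.91°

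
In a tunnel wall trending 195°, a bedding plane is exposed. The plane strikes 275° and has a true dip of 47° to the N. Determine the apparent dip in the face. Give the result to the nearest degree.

47°

Angle between strike (275°) and section (195°): β = 80°.
tan(apparent dip) = tan 47° · sin 80° = 1.0561
α = arctan(1.0561) = 46.56°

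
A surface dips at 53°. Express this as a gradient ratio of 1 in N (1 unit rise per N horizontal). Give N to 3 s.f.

1 : N means tan θ = 1/N, so N = 1/tan 53° = 1/1.3270

1 in 0.754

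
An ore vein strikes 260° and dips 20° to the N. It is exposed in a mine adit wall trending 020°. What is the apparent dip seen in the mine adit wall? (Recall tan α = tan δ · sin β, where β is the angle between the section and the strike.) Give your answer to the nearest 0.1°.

17.5°

Angle between strike (260°) and section (020°): β = 60°.
tan(apparent dip) = tan 20° · sin 60° = 0.3152
apparent dip = arctan 0.3152 = 17.50°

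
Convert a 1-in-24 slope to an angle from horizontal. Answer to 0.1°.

tan θ = 1/24 = 0.0417
θ = arctan(0.0417) = 2.39°

2.4°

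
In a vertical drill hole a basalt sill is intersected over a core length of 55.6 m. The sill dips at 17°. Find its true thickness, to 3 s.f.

True thickness t = h · cos(dip) = 55.6 × cos 17°
t = 55.6 × 0.9563 = 53.171 m

53.2 m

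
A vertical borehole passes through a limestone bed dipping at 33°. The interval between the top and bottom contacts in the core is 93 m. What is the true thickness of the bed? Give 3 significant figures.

True thickness t = h · cos(dip) = 93 × cos 33°
t = 93 × 0.8387 = 77.996 m

78.0 m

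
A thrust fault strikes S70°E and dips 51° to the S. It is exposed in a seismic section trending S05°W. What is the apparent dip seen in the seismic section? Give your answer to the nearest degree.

The strike is S70°E and the section trends S05°W; the acute angle between them is β = 75°.
tan α = tan 51° × sin 75° = 1.2349 × 0.9659 = 1.1928
α = arctan(1.1928) = 50.03°

50°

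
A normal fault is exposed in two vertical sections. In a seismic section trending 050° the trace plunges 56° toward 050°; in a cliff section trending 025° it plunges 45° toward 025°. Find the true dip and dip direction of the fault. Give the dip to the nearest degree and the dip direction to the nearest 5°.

Each apparent-dip line lies in the plane. As unit vectors (x east, y north, z up), v₁ plunges 56°→050° and v₂ plunges 45°→025°.
The plane normal is n = v₁ × v₂ ∝ (0.277, 0.055, 0.167).
tan δ = √(n_x²+n_y²)/n_z = 0.283/0.167, so δ = 59.4°.
Dip direction = atan2(0.277, 0.055) = 79° (azimuth of n's horizontal projection).

true dip 59°, dip direction 080°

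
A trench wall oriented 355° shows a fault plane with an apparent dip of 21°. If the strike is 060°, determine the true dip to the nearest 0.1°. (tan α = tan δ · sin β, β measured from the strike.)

β = acute angle between strike 060° and section 355° = 65°.
tan(true dip) = tan 21° / sin 65° = 0.4235
δ = arctan(0.4235) = 22.95°

23.0°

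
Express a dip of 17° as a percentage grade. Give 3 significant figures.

grade % = 100 × tan 17° = 100 × 0.3057

30.6%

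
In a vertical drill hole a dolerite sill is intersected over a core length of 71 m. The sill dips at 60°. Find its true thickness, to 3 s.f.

35.5 m

True thickness t = h · cos(dip) = 71 × cos 60°
t = 71 × 0.5000 = 35.500 m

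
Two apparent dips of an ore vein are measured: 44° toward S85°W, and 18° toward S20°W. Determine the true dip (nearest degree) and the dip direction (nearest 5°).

true dip 44°, dip direction 270°

The two traces are lines in the plane: v₁ = (sin 265°·cos 44°, cos 265°·cos 44°, −sin 44°), v₂ = (sin 200°·cos 18°, cos 200°·cos 18°, −sin 18°).
Cross product v₁ × v₂ gives the pole to the plane: n ∝ (-0.601, 0.005, 0.620).
tan δ = √(n_x²+n_y²)/n_z = 0.601/0.620, so δ = 44.1°.
Dip direction = atan2(-0.601, 0.005) = 270° (azimuth of n's horizontal projection).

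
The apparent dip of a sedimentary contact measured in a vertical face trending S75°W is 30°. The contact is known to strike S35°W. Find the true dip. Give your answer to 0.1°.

The section is 40° from the strike.
tan(true dip) = tan 30° / sin 40° = 0.8982
δ = arctan(0.8982) = 41.93°

41.9°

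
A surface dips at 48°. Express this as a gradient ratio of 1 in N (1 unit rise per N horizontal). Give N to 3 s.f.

1 : N means tan θ = 1/N, so N = 1/tan 48° = 1/1.1106

1 in 0.900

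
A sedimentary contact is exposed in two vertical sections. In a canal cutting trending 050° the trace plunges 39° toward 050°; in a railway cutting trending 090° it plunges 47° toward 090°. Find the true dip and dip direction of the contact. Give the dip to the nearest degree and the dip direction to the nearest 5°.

The two traces are lines in the plane: v₁ = (sin 50°·cos 39°, cos 50°·cos 39°, −sin 39°), v₂ = (sin 90°·cos 47°, cos 90°·cos 47°, −sin 47°).
n = v₁ × v₂ = (0.365, -0.006, 0.341) (taken with n_z > 0).
tan δ = √(n_x²+n_y²)/n_z = 0.365/0.341, so δ = 47.0°.
Dip direction = azimuth of (n_x, n_y) = atan2(0.365, -0.006) = 91°.

true dip 47°, dip direction 090°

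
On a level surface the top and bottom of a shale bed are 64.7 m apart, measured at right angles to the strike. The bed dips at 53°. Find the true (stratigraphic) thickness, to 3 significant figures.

51.7 m

True thickness t = w · sin(dip) = 64.7 × sin 53°
t = 64.7 × 0.7986 = 51.672 m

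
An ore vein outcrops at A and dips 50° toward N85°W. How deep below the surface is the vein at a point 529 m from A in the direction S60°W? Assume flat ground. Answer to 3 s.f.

The hole lies 35° from the dip direction, so the down-dip offset is 529 × cos 35° = 433.33 m.
Depth = down-dip offset × tan(dip) = 433.33 × tan 50° = 433.33 × 1.1918
Depth = 516.42 m

516 m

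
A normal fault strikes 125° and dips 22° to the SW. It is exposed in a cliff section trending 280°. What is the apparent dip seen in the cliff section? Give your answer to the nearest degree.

The strike is 125° and the section trends 280°; the acute angle between them is β = 25°.
tan(apparent dip) = tan 22° · sin 25° = 0.1707
α = arctan(0.1707) = 9.69°

10°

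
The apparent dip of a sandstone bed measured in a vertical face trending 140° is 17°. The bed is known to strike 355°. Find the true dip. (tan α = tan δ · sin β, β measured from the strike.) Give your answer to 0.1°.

β = acute angle between strike 355° and section 140° = 35°.
tan δ = tan α / sin β = tan 17° / sin 35° = 0.3057 / 0.5736 = 0.5330
δ = arctan(0.5330) = 28.06°

28.1°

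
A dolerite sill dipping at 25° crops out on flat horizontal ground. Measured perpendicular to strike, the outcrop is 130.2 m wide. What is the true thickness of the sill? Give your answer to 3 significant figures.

True thickness t = w · sin(dip) = 130.2 × sin 25°
t = 130.2 × 0.4226 = 55.025 m

55.0 m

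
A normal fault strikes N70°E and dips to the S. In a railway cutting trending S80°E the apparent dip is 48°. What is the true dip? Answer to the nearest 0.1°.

65.8°

β = acute angle between strike N70°E and section S80°E = 30°.
tan(true dip) = tan 48° / sin 30° = 2.2212
δ = arctan(2.2212) = 65.76°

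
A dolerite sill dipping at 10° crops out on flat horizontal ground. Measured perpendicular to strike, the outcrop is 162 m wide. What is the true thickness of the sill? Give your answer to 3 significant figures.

True thickness t = w · sin(dip) = 162 × sin 10°
t = 162 × 0.1736 = 28.131 m

28.1 m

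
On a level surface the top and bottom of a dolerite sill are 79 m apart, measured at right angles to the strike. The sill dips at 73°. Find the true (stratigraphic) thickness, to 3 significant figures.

75.5 m

True thickness t = w · sin(dip) = 79 × sin 73°
t = 79 × 0.9563 = 75.548 m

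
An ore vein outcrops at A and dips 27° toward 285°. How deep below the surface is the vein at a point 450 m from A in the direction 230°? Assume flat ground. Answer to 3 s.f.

The hole lies 55° from the dip direction, so the down-dip offset is 450 × cos 55° = 258.11 m.
Depth = down-dip offset × tan(dip) = 258.11 × tan 27° = 258.11 × 0.5095
Depth = 131.51 m

132 m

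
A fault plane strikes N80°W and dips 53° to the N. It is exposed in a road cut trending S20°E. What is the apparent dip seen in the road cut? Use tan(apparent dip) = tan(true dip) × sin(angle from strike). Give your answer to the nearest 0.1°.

49.0°

Angle between strike (N80°W) and section (S20°E): β = 60°.
tan(apparent dip) = tan 53° · sin 60° = 1.1493
apparent dip = arctan 1.1493 = 48.97°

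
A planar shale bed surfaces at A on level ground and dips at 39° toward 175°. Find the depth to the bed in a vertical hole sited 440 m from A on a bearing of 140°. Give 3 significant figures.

The hole lies 35° from the dip direction, so the down-dip offset is 440 × cos 35° = 360.43 m.
Depth = down-dip offset × tan(dip) = 360.43 × tan 39° = 360.43 × 0.8098
Depth = 291.87 m

292 m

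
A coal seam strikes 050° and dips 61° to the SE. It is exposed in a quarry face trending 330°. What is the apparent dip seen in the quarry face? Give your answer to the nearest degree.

Angle between strike (050°) and section (330°): β = 80°.
tan(apparent dip) = tan 61° · sin 80° = 1.7766
α = arctan(1.7766) = 60.63°

61°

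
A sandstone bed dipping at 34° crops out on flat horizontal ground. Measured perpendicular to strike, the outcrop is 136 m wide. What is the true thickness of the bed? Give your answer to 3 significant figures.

True thickness t = w · sin(dip) = 136 × sin 34°
t = 136 × 0.5592 = 76.050 m

76.1 m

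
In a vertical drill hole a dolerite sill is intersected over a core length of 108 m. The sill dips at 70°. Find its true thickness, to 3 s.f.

True thickness t = h · cos(dip) = 108 × cos 70°
t = 108 × 0.3420 = 36.938 m

36.9 m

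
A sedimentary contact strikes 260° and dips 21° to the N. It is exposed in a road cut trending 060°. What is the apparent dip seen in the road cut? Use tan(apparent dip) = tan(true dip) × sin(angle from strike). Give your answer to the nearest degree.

Angle between strike (260°) and section (060°): β = 20°.
tan(apparent dip) = tan 21° · sin 20° = 0.1313
apparent dip = arctan 0.1313 = 7.48°

7°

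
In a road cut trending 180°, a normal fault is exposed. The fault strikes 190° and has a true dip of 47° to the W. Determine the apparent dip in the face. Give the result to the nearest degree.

The strike is 190° and the section trends 180°; the acute angle between them is β = 10°.
tan(apparent dip) = tan 47° · sin 10° = 0.1862
apparent dip = arctan 0.1862 = 10.55°

11°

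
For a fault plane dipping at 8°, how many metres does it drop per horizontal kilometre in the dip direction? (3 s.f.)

141 m

drop per km = 1000 × tan 8° = 1000 × 0.1405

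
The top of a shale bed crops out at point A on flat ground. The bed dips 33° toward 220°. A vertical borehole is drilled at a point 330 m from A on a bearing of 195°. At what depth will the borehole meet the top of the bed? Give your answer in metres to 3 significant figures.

The hole lies 25° from the dip direction, so the down-dip offset is 330 × cos 25° = 299.08 m.
Depth = down-dip offset × tan(dip) = 299.08 × tan 33° = 299.08 × 0.6494
Depth = 194.23 m

194 m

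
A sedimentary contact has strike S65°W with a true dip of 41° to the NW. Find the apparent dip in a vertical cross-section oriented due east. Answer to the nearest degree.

20°

The section lies 25° from the strike.
tan α = tan 41° × sin 25° = 0.8693 × 0.4226 = 0.3674
α = arctan(0.3674) = 20.17°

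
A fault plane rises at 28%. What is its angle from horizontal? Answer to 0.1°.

15.6°

tan θ = 28/100 = 0.2800
θ = arctan(0.2800) = 15.64°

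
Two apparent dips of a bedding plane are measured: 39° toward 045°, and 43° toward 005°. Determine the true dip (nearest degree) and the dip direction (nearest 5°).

Represent each trace as a vector plunging at its apparent dip toward its trend (east-north-up frame): v₁ = (0.550, 0.550, -0.629), v₂ = (0.064, 0.729, -0.682).
n = v₁ × v₂ = (0.084, 0.335, 0.365) (taken with n_z > 0).
Dip δ = arctan(|n_h|/n_z) = arctan(0.345/0.365) = 43.4°.
The horizontal component of n points toward azimuth atan2(n_x, n_y) = 14°, the dip direction.

true dip 43°, dip direction 015°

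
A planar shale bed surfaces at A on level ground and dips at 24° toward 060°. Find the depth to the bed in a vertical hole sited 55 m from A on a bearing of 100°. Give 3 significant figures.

The hole lies 40° from the dip direction, so the down-dip offset is 55 × cos 40° = 42.13 m.
Depth = down-dip offset × tan(dip) = 42.13 × tan 24° = 42.13 × 0.4452
Depth = 18.76 m

18.8 m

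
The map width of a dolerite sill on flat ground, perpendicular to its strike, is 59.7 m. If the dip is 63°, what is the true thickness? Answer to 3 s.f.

53.2 m

True thickness t = w · sin(dip) = 59.7 × sin 63°
t = 59.7 × 0.8910 = 53.193 m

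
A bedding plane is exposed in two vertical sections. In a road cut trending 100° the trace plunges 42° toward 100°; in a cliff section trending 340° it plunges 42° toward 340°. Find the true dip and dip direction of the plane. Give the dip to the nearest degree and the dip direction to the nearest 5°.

true dip 61°, dip direction 040°

Each apparent-dip line lies in the plane. As unit vectors (x east, y north, z up), v₁ plunges 42°→100° and v₂ plunges 42°→340°.
The plane normal is n = v₁ × v₂ ∝ (0.554, 0.660, 0.478).
tan δ = √(n_x²+n_y²)/n_z = 0.861/0.478, so δ = 61.0°.
The horizontal component of n points toward azimuth atan2(n_x, n_y) = 40°, the dip direction.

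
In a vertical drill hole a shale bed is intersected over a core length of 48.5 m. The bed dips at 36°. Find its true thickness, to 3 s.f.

39.2 m

True thickness t = h · cos(dip) = 48.5 × cos 36°
t = 48.5 × 0.8090 = 39.237 m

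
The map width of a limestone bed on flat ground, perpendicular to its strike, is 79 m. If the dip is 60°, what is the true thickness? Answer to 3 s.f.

True thickness t = w · sin(dip) = 79 × sin 60°
t = 79 × 0.8660 = 68.416 m

68.4 m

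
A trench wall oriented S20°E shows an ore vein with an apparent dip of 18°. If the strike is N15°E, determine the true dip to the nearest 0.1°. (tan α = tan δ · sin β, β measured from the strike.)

29.5°

The section is 35° from the strike.
tan δ = tan α / sin β = tan 18° / sin 35° = 0.3249 / 0.5736 = 0.5665
true dip = arctan 0.5665 = 29.53°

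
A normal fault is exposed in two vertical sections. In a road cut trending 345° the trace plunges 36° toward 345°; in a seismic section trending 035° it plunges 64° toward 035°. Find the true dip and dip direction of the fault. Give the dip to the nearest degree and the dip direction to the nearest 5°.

true dip 65°, dip direction 055°

Represent each trace as a vector plunging at its apparent dip toward its trend (east-north-up frame): v₁ = (-0.209, 0.781, -0.588), v₂ = (0.251, 0.359, -0.899).
Cross product v₁ × v₂ gives the pole to the plane: n ∝ (0.491, 0.336, 0.272).
Dip δ = arctan(|n_h|/n_z) = arctan(0.595/0.272) = 65.5°.
Dip direction = azimuth of (n_x, n_y) = atan2(0.491, 0.336) = 56°.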